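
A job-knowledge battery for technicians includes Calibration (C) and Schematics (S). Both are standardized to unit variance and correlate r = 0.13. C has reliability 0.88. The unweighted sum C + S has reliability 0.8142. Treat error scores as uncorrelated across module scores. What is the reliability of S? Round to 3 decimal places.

Var(C+S) = 2 + 2·0.13 = 2.260.
True-score variance = ρ_C + ρ_S + 2·0.13, so 0.8142 = (0.88 + ρ_S + 0.26) / 2.260.
ρ_S = 0.8142·2.260 − 0.88 − 0.26 = 0.700.

0.700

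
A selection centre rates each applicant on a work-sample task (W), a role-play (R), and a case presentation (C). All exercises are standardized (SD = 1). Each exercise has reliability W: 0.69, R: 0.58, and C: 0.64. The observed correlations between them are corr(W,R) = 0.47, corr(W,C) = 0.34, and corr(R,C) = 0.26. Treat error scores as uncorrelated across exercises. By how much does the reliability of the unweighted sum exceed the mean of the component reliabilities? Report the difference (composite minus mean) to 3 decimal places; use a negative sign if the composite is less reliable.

0.151

Var(sum) = 3 + 2.14 = 5.14; true-score variance = 1.91 + 2.14 = 4.05; composite reliability = 0.7879.
Mean component reliability = 0.6367.
Difference = 0.7879 − 0.6367 = 0.151.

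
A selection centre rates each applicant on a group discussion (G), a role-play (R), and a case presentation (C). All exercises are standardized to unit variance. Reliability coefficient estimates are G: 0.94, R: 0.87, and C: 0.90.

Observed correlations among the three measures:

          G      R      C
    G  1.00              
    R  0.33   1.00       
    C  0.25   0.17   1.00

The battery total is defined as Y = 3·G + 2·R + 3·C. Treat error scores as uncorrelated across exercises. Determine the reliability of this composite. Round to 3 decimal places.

0.940

Var(Y) = 3² + 2² + 3² + 2·[6·0.33 + 9·0.25 + 6·0.17] = 22 + 10.5 = 32.5.
With uncorrelated errors the cross-covariances are all true-score covariance, so they carry over unchanged; only the diagonal terms shrink to ρᵢσᵢ².
True-score variance = [3²·0.94 + 2²·0.87 + 3²·0.90] + 10.5 = 20.04 + 10.5 = 30.54.
Reliability = 30.54 / 32.5 = 0.940.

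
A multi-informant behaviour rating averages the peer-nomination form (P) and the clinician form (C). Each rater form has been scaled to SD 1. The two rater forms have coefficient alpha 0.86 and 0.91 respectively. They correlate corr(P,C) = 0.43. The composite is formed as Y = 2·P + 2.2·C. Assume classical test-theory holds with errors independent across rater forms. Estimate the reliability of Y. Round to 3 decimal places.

Var(Y) = 2² + 2.2² + 2·[4.4·0.43] = 8.84 + 3.784 = 12.624.
Because errors are independent across components, Cov(Tᵢ,Tⱼ) = Cov(Xᵢ,Xⱼ); the off-diagonal part of the true-score variance is the same as above.
True-score variance = [2²·0.86 + 2.2²·0.91] + 3.784 = 7.8444 + 3.784 = 11.6284.
Reliability = 11.6284 / 12.624 = 0.921.

0.921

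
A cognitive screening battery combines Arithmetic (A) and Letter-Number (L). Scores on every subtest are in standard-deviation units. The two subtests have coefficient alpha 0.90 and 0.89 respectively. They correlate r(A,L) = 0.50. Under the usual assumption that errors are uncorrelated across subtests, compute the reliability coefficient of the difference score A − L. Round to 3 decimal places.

Var(A−L) = 1 + 1 − 2·0.50 = 2 − 1 = 1.
With uncorrelated errors the cross-covariances are all true-score covariance, so they carry over unchanged; only the diagonal terms shrink to ρᵢσᵢ².
True-score variance = [0.90 + 0.89] − 1 = 1.79 − 1 = 0.79.
Reliability = 0.79 / 1 = 0.790.

0.790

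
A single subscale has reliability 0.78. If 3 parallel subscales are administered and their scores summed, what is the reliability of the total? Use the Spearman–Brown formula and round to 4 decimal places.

ρ_k = kρ / (1 + (k−1)ρ) = 3·0.78 / (1 + 2·0.78) = 2.340 / 2.560 = 0.9141.

0.9141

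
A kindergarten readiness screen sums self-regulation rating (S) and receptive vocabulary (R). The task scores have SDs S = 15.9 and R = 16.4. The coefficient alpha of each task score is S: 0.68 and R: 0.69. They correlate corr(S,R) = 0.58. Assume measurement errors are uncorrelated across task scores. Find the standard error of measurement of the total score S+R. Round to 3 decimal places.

Var(total) = 521.77 + 302.482 = 824.252.
True-score variance = 357.493 + 302.482 = 659.975, so reliability = 0.8007.
Error variance = 824.252 − 659.975 = 164.277; SEM = √164.277 = 12.817.

12.817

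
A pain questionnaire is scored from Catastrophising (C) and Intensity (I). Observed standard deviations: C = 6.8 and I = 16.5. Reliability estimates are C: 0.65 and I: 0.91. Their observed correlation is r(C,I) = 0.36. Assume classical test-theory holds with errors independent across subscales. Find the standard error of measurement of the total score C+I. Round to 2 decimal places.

6.38

Var(total) = 318.49 + 80.784 = 399.274.
True-score variance = 277.803 + 80.784 = 358.587, so reliability = 0.8981.
Error variance = 399.274 − 358.587 = 40.6865; SEM = √40.6865 = 6.38.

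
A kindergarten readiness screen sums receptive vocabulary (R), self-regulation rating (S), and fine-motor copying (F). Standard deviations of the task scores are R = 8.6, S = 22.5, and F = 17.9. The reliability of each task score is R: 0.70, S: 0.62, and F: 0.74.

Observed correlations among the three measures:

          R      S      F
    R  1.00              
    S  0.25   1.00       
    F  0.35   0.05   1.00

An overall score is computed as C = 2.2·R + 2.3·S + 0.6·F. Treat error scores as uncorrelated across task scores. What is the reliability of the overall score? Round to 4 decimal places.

0.6991

Var(C) = 2.2²·8.6² + 2.3²·22.5² + 0.6²·17.9² + 2·[5.06·8.6·22.5·0.25 + 1.32·8.6·17.9·0.35 + 1.38·22.5·17.9·0.05] = 3151.38 + 687.375 = 3838.75.
With uncorrelated errors the cross-covariances are all true-score covariance, so they carry over unchanged; only the diagonal terms shrink to ρᵢσᵢ².
True-score variance = [2.2²·8.6²·0.70 + 2.3²·22.5²·0.62 + 0.6²·17.9²·0.74] + 687.375 = 1996.33 + 687.375 = 2683.71.
Reliability = 2683.71 / 3838.75 = 0.6991.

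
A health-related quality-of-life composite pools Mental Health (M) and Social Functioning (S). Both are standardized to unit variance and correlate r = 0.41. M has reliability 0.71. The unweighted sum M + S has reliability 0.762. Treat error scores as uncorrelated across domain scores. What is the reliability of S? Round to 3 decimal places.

0.619

Var(M+S) = 2 + 2·0.41 = 2.820.
True-score variance = ρ_M + ρ_S + 2·0.41, so 0.762 = (0.71 + ρ_S + 0.82) / 2.820.
ρ_S = 0.762·2.820 − 0.71 − 0.82 = 0.619.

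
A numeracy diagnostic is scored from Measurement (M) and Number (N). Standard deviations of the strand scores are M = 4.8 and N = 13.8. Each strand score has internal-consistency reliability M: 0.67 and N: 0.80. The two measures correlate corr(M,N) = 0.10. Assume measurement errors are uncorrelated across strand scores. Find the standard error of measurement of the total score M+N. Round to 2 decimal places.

Var(total) = 213.48 + 13.248 = 226.728.
True-score variance = 167.789 + 13.248 = 181.037, so reliability = 0.7985.
Error variance = 226.728 − 181.037 = 45.6912; SEM = √45.6912 = 6.76.

6.76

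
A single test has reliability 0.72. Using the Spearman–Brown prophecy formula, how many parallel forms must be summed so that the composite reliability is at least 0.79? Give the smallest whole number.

2

k ≥ ρ*(1−ρ₁)/(ρ₁(1−ρ*)) = 0.79·0.28 / (0.72·0.21) = 1.463.
Smallest integer k = 2.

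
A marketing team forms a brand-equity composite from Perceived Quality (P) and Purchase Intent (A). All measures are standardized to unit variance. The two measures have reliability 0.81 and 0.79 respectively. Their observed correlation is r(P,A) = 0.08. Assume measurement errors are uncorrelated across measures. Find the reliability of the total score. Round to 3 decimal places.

Var(P+A) = 2 + 2·[0.08] = 2 + 0.16 = 2.16.
Under uncorrelated errors the observed covariances equal the true-score covariances, so only the own-variance terms attenuate.
True-score variance = [0.81 + 0.79] + 0.16 = 1.6 + 0.16 = 1.76.
Reliability = 1.76 / 2.16 = 0.815.

0.815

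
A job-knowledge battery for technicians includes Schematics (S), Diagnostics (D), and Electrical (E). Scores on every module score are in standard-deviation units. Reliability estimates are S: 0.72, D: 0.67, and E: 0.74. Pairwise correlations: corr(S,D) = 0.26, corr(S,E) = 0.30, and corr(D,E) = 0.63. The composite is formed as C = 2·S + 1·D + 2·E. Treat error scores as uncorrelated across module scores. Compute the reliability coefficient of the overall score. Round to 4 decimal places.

Var(C) = 2² + 1 + 2² + 2·[2·0.26 + 4·0.30 + 2·0.63] = 9 + 5.96 = 14.96.
Because errors are independent across components, Cov(Tᵢ,Tⱼ) = Cov(Xᵢ,Xⱼ); the off-diagonal part of the true-score variance is the same as above.
True-score variance = [2²·0.72 + 0.67 + 2²·0.74] + 5.96 = 6.51 + 5.96 = 12.47.
Reliability = 12.47 / 14.96 = 0.8336.

0.8336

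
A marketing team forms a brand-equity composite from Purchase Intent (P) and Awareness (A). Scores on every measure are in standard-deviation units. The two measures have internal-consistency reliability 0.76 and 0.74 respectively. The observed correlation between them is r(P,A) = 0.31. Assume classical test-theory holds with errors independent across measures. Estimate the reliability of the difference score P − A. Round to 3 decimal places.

0.638

Var(P−A) = 1 + 1 − 2·0.31 = 2 − 0.62 = 1.38.
Under uncorrelated errors the observed covariances equal the true-score covariances, so only the own-variance terms attenuate.
True-score variance = [0.76 + 0.74] − 0.62 = 1.5 − 0.62 = 0.88.
Reliability = 0.88 / 1.38 = 0.638.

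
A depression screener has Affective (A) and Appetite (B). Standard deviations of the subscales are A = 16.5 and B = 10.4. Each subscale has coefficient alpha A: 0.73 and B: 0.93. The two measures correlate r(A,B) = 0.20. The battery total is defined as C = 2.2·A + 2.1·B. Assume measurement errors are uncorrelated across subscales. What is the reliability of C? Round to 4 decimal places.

0.8157

Var(C) = 2.2²·16.5² + 2.1²·10.4² + 2·[4.62·16.5·10.4·0.20] = 1794.68 + 317.117 = 2111.79.
Under uncorrelated errors the observed covariances equal the true-score covariances, so only the own-variance terms attenuate.
True-score variance = [2.2²·16.5²·0.73 + 2.1²·10.4²·0.93] + 317.117 = 1405.51 + 317.117 = 1722.63.
Reliability = 1722.63 / 2111.79 = 0.8157.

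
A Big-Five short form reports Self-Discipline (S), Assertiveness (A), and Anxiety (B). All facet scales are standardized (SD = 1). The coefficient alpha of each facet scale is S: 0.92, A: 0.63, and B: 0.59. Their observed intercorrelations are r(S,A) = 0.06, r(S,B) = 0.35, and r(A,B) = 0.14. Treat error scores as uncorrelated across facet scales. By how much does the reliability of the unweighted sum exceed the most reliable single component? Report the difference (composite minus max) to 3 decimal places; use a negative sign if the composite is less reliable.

Var(sum) = 3 + 1.1 = 4.1; true-score variance = 2.14 + 1.1 = 3.24; composite reliability = 0.7902.
Max component reliability = 0.9200.
Difference = 0.7902 − 0.9200 = -0.130.

-0.130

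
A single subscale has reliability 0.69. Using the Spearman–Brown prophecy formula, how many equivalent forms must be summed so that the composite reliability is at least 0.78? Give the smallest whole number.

2

k ≥ ρ*(1−ρ₁)/(ρ₁(1−ρ*)) = 0.78·0.31 / (0.69·0.22) = 1.593.
Smallest integer k = 2.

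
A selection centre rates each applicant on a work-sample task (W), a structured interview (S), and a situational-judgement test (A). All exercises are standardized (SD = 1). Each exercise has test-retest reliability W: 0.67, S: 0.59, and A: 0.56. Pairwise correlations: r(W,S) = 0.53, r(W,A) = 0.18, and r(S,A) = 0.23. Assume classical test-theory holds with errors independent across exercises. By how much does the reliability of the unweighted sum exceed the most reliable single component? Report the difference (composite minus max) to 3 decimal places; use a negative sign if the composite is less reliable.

0.088

Var(sum) = 3 + 1.88 = 4.88; true-score variance = 1.82 + 1.88 = 3.7; composite reliability = 0.7582.
Max component reliability = 0.6700.
Difference = 0.7582 − 0.6700 = 0.088.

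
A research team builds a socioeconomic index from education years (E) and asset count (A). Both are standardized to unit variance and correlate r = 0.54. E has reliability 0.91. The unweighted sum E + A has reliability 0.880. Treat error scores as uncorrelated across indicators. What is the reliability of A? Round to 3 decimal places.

Var(E+A) = 2 + 2·0.54 = 3.080.
True-score variance = ρ_E + ρ_A + 2·0.54, so 0.880 = (0.91 + ρ_A + 1.08) / 3.080.
ρ_A = 0.880·3.080 − 0.91 − 1.08 = 0.720.

0.720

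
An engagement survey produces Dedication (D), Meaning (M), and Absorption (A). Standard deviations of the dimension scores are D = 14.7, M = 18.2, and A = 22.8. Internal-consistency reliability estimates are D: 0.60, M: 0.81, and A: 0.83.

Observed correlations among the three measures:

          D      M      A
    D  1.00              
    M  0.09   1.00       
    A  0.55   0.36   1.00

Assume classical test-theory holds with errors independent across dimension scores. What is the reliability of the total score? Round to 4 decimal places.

0.8666

Var(D+M+A) = 14.7² + 18.2² + 22.8² + 2·[14.7·18.2·0.09 + 14.7·22.8·0.55 + 18.2·22.8·0.36] = 1067.17 + 715.604 = 1782.77.
Under uncorrelated errors the observed covariances equal the true-score covariances, so only the own-variance terms attenuate.
True-score variance = [14.7²·0.60 + 18.2²·0.81 + 22.8²·0.83] + 715.604 = 829.426 + 715.604 = 1545.03.
Reliability = 1545.03 / 1782.77 = 0.8666.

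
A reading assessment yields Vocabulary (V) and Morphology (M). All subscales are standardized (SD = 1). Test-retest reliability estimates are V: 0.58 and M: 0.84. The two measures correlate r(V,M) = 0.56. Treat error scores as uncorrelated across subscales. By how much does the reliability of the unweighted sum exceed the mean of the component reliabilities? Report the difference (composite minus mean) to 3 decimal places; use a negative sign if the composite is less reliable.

Var(sum) = 2 + 1.12 = 3.12; true-score variance = 1.42 + 1.12 = 2.54; composite reliability = 0.8141.
Mean component reliability = 0.7100.
Difference = 0.8141 − 0.7100 = 0.104.

0.104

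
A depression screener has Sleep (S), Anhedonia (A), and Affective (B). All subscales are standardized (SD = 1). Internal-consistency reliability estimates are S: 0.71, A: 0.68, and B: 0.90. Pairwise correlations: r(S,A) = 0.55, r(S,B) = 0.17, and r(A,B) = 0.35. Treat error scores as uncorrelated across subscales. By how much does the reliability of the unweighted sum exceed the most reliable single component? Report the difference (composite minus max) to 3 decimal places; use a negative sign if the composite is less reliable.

Var(sum) = 3 + 2.14 = 5.14; true-score variance = 2.29 + 2.14 = 4.43; composite reliability = 0.8619.
Max component reliability = 0.9000.
Difference = 0.8619 − 0.9000 = -0.038.

-0.038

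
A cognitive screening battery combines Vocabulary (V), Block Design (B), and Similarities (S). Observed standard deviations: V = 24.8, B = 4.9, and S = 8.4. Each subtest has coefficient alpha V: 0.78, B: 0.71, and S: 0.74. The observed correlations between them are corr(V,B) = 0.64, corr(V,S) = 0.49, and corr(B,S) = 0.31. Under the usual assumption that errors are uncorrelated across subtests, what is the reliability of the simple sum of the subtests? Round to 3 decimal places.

0.853

Var(V+B+S) = 24.8² + 4.9² + 8.4² + 2·[24.8·4.9·0.64 + 24.8·8.4·0.49 + 4.9·8.4·0.31] = 709.61 + 385.218 = 1094.83.
With uncorrelated errors the cross-covariances are all true-score covariance, so they carry over unchanged; only the diagonal terms shrink to ρᵢσᵢ².
True-score variance = [24.8²·0.78 + 4.9²·0.71 + 8.4²·0.74] + 385.218 = 548.993 + 385.218 = 934.211.
Reliability = 934.211 / 1094.83 = 0.853.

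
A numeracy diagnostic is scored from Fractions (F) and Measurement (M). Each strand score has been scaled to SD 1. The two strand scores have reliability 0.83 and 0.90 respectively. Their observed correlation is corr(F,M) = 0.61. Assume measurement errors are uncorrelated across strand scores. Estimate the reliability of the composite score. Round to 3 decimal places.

Var(F+M) = 2 + 2·[0.61] = 2 + 1.22 = 3.22.
Under uncorrelated errors the observed covariances equal the true-score covariances, so only the own-variance terms attenuate.
True-score variance = [0.83 + 0.90] + 1.22 = 1.73 + 1.22 = 2.95.
Reliability = 2.95 / 3.22 = 0.916.

0.916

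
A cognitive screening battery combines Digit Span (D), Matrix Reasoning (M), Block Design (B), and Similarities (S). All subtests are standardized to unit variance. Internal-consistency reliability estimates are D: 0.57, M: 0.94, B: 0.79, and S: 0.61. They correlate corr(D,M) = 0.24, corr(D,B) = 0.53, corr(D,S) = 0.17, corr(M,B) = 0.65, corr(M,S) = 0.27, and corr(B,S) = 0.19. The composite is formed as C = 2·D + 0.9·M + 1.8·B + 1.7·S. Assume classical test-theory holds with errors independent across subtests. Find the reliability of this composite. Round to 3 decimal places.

Var(C) = 2² + 0.9² + 1.8² + 1.7² + 2·[1.8·0.24 + 3.6·0.53 + 3.4·0.17 + 1.62·0.65 + 1.53·0.27 + 3.06·0.19] = 10.94 + 9.931 = 20.871.
Because errors are independent across components, Cov(Tᵢ,Tⱼ) = Cov(Xᵢ,Xⱼ); the off-diagonal part of the true-score variance is the same as above.
True-score variance = [2²·0.57 + 0.9²·0.94 + 1.8²·0.79 + 1.7²·0.61] + 9.931 = 7.3639 + 9.931 = 17.2949.
Reliability = 17.2949 / 20.871 = 0.829.

0.829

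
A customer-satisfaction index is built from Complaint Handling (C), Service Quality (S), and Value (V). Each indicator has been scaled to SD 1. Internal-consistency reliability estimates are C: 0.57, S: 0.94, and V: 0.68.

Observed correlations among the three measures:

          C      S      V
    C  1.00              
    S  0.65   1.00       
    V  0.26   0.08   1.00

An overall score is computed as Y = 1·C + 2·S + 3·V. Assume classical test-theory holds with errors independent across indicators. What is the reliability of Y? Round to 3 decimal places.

Var(Y) = 1 + 2² + 3² + 2·[2·0.65 + 3·0.26 + 6·0.08] = 14 + 5.12 = 19.12.
Because errors are independent across components, Cov(Tᵢ,Tⱼ) = Cov(Xᵢ,Xⱼ); the off-diagonal part of the true-score variance is the same as above.
True-score variance = [0.57 + 2²·0.94 + 3²·0.68] + 5.12 = 10.45 + 5.12 = 15.57.
Reliability = 15.57 / 19.12 = 0.814.

0.814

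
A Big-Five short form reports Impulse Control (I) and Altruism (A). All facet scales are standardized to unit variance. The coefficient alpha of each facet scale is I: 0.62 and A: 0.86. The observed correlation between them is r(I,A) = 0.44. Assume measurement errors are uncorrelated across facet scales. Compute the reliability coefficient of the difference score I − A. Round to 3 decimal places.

Var(I−A) = 1 + 1 − 2·0.44 = 2 − 0.88 = 1.12.
With uncorrelated errors the cross-covariances are all true-score covariance, so they carry over unchanged; only the diagonal terms shrink to ρᵢσᵢ².
True-score variance = [0.62 + 0.86] − 0.88 = 1.48 − 0.88 = 0.6.
Reliability = 0.6 / 1.12 = 0.536.

0.536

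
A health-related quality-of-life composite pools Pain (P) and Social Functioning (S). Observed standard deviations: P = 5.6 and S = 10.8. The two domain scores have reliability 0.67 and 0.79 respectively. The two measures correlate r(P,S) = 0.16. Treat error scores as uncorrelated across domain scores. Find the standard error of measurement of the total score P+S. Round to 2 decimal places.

Var(total) = 148 + 19.3536 = 167.354.
True-score variance = 113.157 + 19.3536 = 132.51, so reliability = 0.7918.
Error variance = 167.354 − 132.51 = 34.8432; SEM = √34.8432 = 5.90.

5.90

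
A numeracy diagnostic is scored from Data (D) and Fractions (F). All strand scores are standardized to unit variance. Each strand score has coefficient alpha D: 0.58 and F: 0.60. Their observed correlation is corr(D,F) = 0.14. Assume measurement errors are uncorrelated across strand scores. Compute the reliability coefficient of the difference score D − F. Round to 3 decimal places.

0.523

Var(D−F) = 1 + 1 − 2·0.14 = 2 − 0.28 = 1.72.
Under uncorrelated errors the observed covariances equal the true-score covariances, so only the own-variance terms attenuate.
True-score variance = [0.58 + 0.60] − 0.28 = 1.18 − 0.28 = 0.9.
Reliability = 0.9 / 1.72 = 0.523.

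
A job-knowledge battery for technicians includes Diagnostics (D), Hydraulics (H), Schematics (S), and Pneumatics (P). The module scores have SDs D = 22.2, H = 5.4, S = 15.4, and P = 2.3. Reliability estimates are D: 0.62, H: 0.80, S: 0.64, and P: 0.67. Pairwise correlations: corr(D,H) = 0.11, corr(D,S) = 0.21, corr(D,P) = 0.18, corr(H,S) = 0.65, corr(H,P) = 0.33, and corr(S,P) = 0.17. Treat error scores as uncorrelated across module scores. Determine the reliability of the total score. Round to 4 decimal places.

Var(D+H+S+P) = 22.2² + 5.4² + 15.4² + 2.3² + 2·[22.2·5.4·0.11 + 22.2·15.4·0.21 + 22.2·2.3·0.18 + 5.4·15.4·0.65 + 5.4·2.3·0.33 + 15.4·2.3·0.17] = 764.45 + 316.693 = 1081.14.
Because errors are independent across components, Cov(Tᵢ,Tⱼ) = Cov(Xᵢ,Xⱼ); the off-diagonal part of the true-score variance is the same as above.
True-score variance = [22.2²·0.62 + 5.4²·0.80 + 15.4²·0.64 + 2.3²·0.67] + 316.693 = 484.216 + 316.693 = 800.908.
Reliability = 800.908 / 1081.14 = 0.7408.

0.7408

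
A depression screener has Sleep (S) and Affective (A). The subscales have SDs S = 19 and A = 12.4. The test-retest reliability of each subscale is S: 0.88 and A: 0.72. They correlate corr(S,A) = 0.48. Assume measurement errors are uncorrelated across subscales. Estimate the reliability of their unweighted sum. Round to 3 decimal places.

Var(S+A) = 19² + 12.4² + 2·[19·12.4·0.48] = 514.76 + 226.176 = 740.936.
With uncorrelated errors the cross-covariances are all true-score covariance, so they carry over unchanged; only the diagonal terms shrink to ρᵢσᵢ².
True-score variance = [19²·0.88 + 12.4²·0.72] + 226.176 = 428.387 + 226.176 = 654.563.
Reliability = 654.563 / 740.936 = 0.883.

0.883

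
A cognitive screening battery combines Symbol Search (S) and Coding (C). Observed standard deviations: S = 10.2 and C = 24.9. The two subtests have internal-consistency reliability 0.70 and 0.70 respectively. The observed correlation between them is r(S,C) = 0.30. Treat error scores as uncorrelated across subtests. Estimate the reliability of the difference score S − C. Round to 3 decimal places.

0.620

Var(S−C) = 10.2² + 24.9² − 2·10.2·24.9·0.30 = 724.05 − 152.388 = 571.662.
With uncorrelated errors the cross-covariances are all true-score covariance, so they carry over unchanged; only the diagonal terms shrink to ρᵢσᵢ².
True-score variance = [10.2²·0.70 + 24.9²·0.70] − 152.388 = 506.835 − 152.388 = 354.447.
Reliability = 354.447 / 571.662 = 0.620.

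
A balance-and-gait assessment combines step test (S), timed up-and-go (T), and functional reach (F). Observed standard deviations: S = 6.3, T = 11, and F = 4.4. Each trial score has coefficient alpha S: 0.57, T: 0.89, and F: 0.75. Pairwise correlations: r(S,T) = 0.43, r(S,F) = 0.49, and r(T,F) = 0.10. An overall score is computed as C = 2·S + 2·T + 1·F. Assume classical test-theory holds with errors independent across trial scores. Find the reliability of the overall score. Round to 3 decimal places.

0.870

Var(C) = 2²·6.3² + 2²·11² + 4.4² + 2·[4·6.3·11·0.43 + 2·6.3·4.4·0.49 + 2·11·4.4·0.10] = 662.12 + 312.083 = 974.203.
Because errors are independent across components, Cov(Tᵢ,Tⱼ) = Cov(Xᵢ,Xⱼ); the off-diagonal part of the true-score variance is the same as above.
True-score variance = [2²·6.3²·0.57 + 2²·11²·0.89 + 4.4²·0.75] + 312.083 = 535.773 + 312.083 = 847.856.
Reliability = 847.856 / 974.203 = 0.870.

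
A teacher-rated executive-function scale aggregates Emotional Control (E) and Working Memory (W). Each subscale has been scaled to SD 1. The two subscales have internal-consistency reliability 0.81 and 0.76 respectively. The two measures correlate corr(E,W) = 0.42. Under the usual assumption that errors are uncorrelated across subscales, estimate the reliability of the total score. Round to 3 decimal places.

0.849

Var(E+W) = 2 + 2·[0.42] = 2 + 0.84 = 2.84.
With uncorrelated errors the cross-covariances are all true-score covariance, so they carry over unchanged; only the diagonal terms shrink to ρᵢσᵢ².
True-score variance = [0.81 + 0.76] + 0.84 = 1.57 + 0.84 = 2.41.
Reliability = 2.41 / 2.84 = 0.849.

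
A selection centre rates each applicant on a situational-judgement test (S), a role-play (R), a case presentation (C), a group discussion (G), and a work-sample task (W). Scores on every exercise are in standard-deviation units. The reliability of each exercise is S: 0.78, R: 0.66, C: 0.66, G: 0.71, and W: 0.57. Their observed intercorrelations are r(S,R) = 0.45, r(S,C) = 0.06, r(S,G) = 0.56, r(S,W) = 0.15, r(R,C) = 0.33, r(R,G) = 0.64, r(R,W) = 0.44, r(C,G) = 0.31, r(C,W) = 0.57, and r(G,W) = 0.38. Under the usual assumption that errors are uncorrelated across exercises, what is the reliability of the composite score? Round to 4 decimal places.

0.8732

Var(S+R+C+G+W) = 5 + 2·[0.45 + 0.06 + 0.56 + 0.15 + 0.33 + 0.64 + 0.44 + 0.31 + 0.57 + 0.38] = 5 + 7.78 = 12.78.
Because errors are independent across components, Cov(Tᵢ,Tⱼ) = Cov(Xᵢ,Xⱼ); the off-diagonal part of the true-score variance is the same as above.
True-score variance = [0.78 + 0.66 + 0.66 + 0.71 + 0.57] + 7.78 = 3.38 + 7.78 = 11.16.
Reliability = 11.16 / 12.78 = 0.8732.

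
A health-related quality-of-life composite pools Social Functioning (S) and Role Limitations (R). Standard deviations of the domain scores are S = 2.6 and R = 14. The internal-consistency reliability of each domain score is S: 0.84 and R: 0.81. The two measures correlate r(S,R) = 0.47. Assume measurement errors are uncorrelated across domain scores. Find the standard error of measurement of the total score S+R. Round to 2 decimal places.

6.19

Var(total) = 202.76 + 34.216 = 236.976.
True-score variance = 164.438 + 34.216 = 198.654, so reliability = 0.8383.
Error variance = 236.976 − 198.654 = 38.3216; SEM = √38.3216 = 6.19.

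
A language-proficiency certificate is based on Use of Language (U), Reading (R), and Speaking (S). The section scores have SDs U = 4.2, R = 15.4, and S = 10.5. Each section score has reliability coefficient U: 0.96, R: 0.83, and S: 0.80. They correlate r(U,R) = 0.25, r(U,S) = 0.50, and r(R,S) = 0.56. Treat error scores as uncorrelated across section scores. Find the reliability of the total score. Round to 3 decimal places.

0.899

Var(U+R+S) = 4.2² + 15.4² + 10.5² + 2·[4.2·15.4·0.25 + 4.2·10.5·0.50 + 15.4·10.5·0.56] = 365.05 + 257.544 = 622.594.
Because errors are independent across components, Cov(Tᵢ,Tⱼ) = Cov(Xᵢ,Xⱼ); the off-diagonal part of the true-score variance is the same as above.
True-score variance = [4.2²·0.96 + 15.4²·0.83 + 10.5²·0.80] + 257.544 = 301.977 + 257.544 = 559.521.
Reliability = 559.521 / 622.594 = 0.899.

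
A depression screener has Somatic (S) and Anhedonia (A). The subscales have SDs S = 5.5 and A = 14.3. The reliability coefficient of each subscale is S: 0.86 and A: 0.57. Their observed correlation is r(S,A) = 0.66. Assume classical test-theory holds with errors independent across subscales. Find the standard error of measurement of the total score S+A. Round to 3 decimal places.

Var(total) = 234.74 + 103.818 = 338.558.
True-score variance = 142.574 + 103.818 = 246.392, so reliability = 0.7278.
Error variance = 338.558 − 246.392 = 92.1657; SEM = √92.1657 = 9.600.

9.600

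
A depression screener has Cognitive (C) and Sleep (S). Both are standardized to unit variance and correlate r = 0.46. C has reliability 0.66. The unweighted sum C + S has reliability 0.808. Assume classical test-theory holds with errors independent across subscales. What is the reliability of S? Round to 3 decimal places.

Var(C+S) = 2 + 2·0.46 = 2.920.
True-score variance = ρ_C + ρ_S + 2·0.46, so 0.808 = (0.66 + ρ_S + 0.92) / 2.920.
ρ_S = 0.808·2.920 − 0.66 − 0.92 = 0.779.

0.779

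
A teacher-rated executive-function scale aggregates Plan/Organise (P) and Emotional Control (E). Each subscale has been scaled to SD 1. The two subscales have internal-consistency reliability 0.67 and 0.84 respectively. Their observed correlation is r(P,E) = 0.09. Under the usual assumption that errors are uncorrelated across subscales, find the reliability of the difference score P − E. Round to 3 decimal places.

Var(P−E) = 1 + 1 − 2·0.09 = 2 − 0.18 = 1.82.
Under uncorrelated errors the observed covariances equal the true-score covariances, so only the own-variance terms attenuate.
True-score variance = [0.67 + 0.84] − 0.18 = 1.51 − 0.18 = 1.33.
Reliability = 1.33 / 1.82 = 0.731.

0.731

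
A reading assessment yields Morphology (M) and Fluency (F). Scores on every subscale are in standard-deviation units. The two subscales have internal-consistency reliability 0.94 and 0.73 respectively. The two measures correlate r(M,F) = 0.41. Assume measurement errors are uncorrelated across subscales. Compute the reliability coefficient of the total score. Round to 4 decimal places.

Var(M+F) = 2 + 2·[0.41] = 2 + 0.82 = 2.82.
Because errors are independent across components, Cov(Tᵢ,Tⱼ) = Cov(Xᵢ,Xⱼ); the off-diagonal part of the true-score variance is the same as above.
True-score variance = [0.94 + 0.73] + 0.82 = 1.67 + 0.82 = 2.49.
Reliability = 2.49 / 2.82 = 0.8830.

0.8830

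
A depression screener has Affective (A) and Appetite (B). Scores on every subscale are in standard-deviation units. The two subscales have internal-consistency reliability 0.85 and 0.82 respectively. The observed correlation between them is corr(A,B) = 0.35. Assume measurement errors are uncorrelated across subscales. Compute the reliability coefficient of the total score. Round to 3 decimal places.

0.878

Var(A+B) = 2 + 2·[0.35] = 2 + 0.7 = 2.7.
With uncorrelated errors the cross-covariances are all true-score covariance, so they carry over unchanged; only the diagonal terms shrink to ρᵢσᵢ².
True-score variance = [0.85 + 0.82] + 0.7 = 1.67 + 0.7 = 2.37.
Reliability = 2.37 / 2.7 = 0.878.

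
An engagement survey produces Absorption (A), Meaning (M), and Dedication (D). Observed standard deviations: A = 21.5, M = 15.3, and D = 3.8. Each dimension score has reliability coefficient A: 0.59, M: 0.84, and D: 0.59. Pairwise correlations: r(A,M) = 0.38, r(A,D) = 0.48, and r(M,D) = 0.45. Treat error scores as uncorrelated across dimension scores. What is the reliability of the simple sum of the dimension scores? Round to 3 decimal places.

0.787

Var(A+M+D) = 21.5² + 15.3² + 3.8² + 2·[21.5·15.3·0.38 + 21.5·3.8·0.48 + 15.3·3.8·0.45] = 710.78 + 380.76 = 1091.54.
Under uncorrelated errors the observed covariances equal the true-score covariances, so only the own-variance terms attenuate.
True-score variance = [21.5²·0.59 + 15.3²·0.84 + 3.8²·0.59] + 380.76 = 477.883 + 380.76 = 858.643.
Reliability = 858.643 / 1091.54 = 0.787.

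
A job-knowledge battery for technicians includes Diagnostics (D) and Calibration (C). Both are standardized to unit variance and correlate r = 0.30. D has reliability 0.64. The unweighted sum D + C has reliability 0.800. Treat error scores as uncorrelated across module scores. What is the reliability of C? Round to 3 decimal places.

Var(D+C) = 2 + 2·0.30 = 2.600.
True-score variance = ρ_D + ρ_C + 2·0.30, so 0.800 = (0.64 + ρ_C + 0.60) / 2.600.
ρ_C = 0.800·2.600 − 0.64 − 0.60 = 0.840.

0.840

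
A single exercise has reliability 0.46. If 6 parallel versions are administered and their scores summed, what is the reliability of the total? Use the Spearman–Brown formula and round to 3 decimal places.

0.836

ρ_k = kρ / (1 + (k−1)ρ) = 6·0.46 / (1 + 5·0.46) = 2.760 / 3.300 = 0.836.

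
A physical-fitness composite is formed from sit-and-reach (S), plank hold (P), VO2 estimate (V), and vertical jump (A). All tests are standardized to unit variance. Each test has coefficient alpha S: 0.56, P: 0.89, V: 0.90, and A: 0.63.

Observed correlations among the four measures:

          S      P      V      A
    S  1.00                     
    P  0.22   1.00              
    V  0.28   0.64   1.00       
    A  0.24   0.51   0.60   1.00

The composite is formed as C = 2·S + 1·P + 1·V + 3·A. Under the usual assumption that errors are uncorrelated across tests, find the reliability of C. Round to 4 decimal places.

Var(C) = 2² + 1 + 1 + 3² + 2·[2·0.22 + 2·0.28 + 6·0.24 + 0.64 + 3·0.51 + 3·0.60] = 15 + 12.82 = 27.82.
With uncorrelated errors the cross-covariances are all true-score covariance, so they carry over unchanged; only the diagonal terms shrink to ρᵢσᵢ².
True-score variance = [2²·0.56 + 0.89 + 0.90 + 3²·0.63] + 12.82 = 9.7 + 12.82 = 22.52.
Reliability = 22.52 / 27.82 = 0.8095.

0.8095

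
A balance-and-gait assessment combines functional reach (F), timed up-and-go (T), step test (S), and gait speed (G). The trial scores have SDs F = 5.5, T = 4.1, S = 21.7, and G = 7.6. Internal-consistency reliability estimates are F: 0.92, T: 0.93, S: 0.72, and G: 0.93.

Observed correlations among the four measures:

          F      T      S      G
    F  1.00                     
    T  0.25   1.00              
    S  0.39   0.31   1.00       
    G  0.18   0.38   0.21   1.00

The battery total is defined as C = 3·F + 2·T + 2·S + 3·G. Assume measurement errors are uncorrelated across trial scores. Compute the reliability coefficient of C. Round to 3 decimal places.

0.862

Var(C) = 3²·5.5² + 2²·4.1² + 2²·21.7² + 3²·7.6² + 2·[6·5.5·4.1·0.25 + 6·5.5·21.7·0.39 + 9·5.5·7.6·0.18 + 4·4.1·21.7·0.31 + 6·4.1·7.6·0.38 + 6·21.7·7.6·0.21] = 2742.89 + 1539.97 = 4282.86.
Because errors are independent across components, Cov(Tᵢ,Tⱼ) = Cov(Xᵢ,Xⱼ); the off-diagonal part of the true-score variance is the same as above.
True-score variance = [3²·5.5²·0.92 + 2²·4.1²·0.93 + 2²·21.7²·0.72 + 3²·7.6²·0.93] + 1539.97 = 2152.62 + 1539.97 = 3692.59.
Reliability = 3692.59 / 4282.86 = 0.862.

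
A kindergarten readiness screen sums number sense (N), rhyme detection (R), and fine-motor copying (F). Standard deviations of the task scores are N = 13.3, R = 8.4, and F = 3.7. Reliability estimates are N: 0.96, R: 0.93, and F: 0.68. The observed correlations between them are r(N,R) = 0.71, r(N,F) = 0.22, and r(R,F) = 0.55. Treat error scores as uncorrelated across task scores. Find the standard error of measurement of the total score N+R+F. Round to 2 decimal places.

4.05

Var(total) = 261.14 + 214.483 = 475.623.
True-score variance = 244.744 + 214.483 = 459.227, so reliability = 0.9655.
Error variance = 475.623 − 459.227 = 16.3956; SEM = √16.3956 = 4.05.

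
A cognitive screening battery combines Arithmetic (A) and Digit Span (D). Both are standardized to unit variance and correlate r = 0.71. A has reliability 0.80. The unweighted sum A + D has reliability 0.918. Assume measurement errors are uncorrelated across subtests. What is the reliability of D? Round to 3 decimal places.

0.920

Var(A+D) = 2 + 2·0.71 = 3.420.
True-score variance = ρ_A + ρ_D + 2·0.71, so 0.918 = (0.80 + ρ_D + 1.42) / 3.420.
ρ_D = 0.918·3.420 − 0.80 − 1.42 = 0.920.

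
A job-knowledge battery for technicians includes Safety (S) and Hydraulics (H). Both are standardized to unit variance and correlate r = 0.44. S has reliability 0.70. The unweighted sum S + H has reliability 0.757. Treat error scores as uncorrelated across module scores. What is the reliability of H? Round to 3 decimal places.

Var(S+H) = 2 + 2·0.44 = 2.880.
True-score variance = ρ_S + ρ_H + 2·0.44, so 0.757 = (0.70 + ρ_H + 0.88) / 2.880.
ρ_H = 0.757·2.880 − 0.70 − 0.88 = 0.600.

0.600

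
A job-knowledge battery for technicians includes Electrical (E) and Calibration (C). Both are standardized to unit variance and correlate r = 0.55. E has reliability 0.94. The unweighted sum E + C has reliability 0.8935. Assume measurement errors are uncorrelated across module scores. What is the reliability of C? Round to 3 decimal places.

0.730

Var(E+C) = 2 + 2·0.55 = 3.100.
True-score variance = ρ_E + ρ_C + 2·0.55, so 0.8935 = (0.94 + ρ_C + 1.10) / 3.100.
ρ_C = 0.8935·3.100 − 0.94 − 1.10 = 0.730.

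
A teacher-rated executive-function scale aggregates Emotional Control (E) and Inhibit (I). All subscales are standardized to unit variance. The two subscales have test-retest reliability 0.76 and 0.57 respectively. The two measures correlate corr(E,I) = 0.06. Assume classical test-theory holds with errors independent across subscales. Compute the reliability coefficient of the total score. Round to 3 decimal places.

0.684

Var(E+I) = 2 + 2·[0.06] = 2 + 0.12 = 2.12.
With uncorrelated errors the cross-covariances are all true-score covariance, so they carry over unchanged; only the diagonal terms shrink to ρᵢσᵢ².
True-score variance = [0.76 + 0.57] + 0.12 = 1.33 + 0.12 = 1.45.
Reliability = 1.45 / 2.12 = 0.684.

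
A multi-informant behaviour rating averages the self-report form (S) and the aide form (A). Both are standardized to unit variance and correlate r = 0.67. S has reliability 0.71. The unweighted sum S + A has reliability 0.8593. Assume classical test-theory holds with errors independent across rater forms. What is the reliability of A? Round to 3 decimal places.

0.820

Var(S+A) = 2 + 2·0.67 = 3.340.
True-score variance = ρ_S + ρ_A + 2·0.67, so 0.8593 = (0.71 + ρ_A + 1.34) / 3.340.
ρ_A = 0.8593·3.340 − 0.71 − 1.34 = 0.820.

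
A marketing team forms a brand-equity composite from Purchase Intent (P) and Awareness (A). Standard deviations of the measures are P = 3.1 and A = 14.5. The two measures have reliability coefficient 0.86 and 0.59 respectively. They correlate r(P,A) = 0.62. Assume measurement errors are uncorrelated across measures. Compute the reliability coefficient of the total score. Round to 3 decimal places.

0.682

Var(P+A) = 3.1² + 14.5² + 2·[3.1·14.5·0.62] = 219.86 + 55.738 = 275.598.
Because errors are independent across components, Cov(Tᵢ,Tⱼ) = Cov(Xᵢ,Xⱼ); the off-diagonal part of the true-score variance is the same as above.
True-score variance = [3.1²·0.86 + 14.5²·0.59] + 55.738 = 132.312 + 55.738 = 188.05.
Reliability = 188.05 / 275.598 = 0.682.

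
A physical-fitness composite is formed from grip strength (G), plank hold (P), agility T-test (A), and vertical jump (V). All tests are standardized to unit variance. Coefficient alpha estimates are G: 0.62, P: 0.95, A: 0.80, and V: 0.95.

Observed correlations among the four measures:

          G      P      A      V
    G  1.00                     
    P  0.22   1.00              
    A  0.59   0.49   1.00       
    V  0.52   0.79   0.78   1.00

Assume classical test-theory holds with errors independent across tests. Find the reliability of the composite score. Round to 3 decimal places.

0.937

Var(G+P+A+V) = 4 + 2·[0.22 + 0.59 + 0.52 + 0.49 + 0.79 + 0.78] = 4 + 6.78 = 10.78.
With uncorrelated errors the cross-covariances are all true-score covariance, so they carry over unchanged; only the diagonal terms shrink to ρᵢσᵢ².
True-score variance = [0.62 + 0.95 + 0.80 + 0.95] + 6.78 = 3.32 + 6.78 = 10.1.
Reliability = 10.1 / 10.78 = 0.937.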